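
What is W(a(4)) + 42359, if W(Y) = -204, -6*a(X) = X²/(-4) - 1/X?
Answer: 42155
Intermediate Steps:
a(X) = 1/(6*X) + X²/24 (a(X) = -(X²/(-4) - 1/X)/6 = -(X²*(-¼) - 1/X)/6 = -(-X²/4 - 1/X)/6 = -(-1/X - X²/4)/6 = 1/(6*X) + X²/24)
W(a(4)) + 42359 = -204 + 42359 = 42155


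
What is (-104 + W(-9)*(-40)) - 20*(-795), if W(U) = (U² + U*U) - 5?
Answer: 9516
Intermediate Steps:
W(U) = -5 + 2*U² (W(U) = (U² + U²) - 5 = 2*U² - 5 = -5 + 2*U²)
(-104 + W(-9)*(-40)) - 20*(-795) = (-104 + (-5 + 2*(-9)²)*(-40)) - 20*(-795) = (-104 + (-5 + 2*81)*(-40)) - 1*(-15900) = (-104 + (-5 + 162)*(-40)) + 15900 = (-104 + 157*(-40)) + 15900 = (-104 - 6280) + 15900 = -6384 + 15900 = 9516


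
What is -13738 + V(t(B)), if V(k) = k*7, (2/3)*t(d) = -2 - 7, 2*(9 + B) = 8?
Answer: -27665/2 ≈ -13833.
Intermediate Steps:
B = -5 (B = -9 + (½)*8 = -9 + 4 = -5)
t(d) = -27/2 (t(d) = 3*(-2 - 7)/2 = (3/2)*(-9) = -27/2)
V(k) = 7*k
-13738 + V(t(B)) = -13738 + 7*(-27/2) = -13738 - 189/2 = -27665/2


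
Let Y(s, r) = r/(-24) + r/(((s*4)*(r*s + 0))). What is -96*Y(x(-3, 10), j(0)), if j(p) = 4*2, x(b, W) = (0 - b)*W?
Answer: 2398/75 ≈ 31.973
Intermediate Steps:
x(b, W) = -W*b (x(b, W) = (-b)*W = -W*b)
j(p) = 8
Y(s, r) = -r/24 + 1/(4*s²) (Y(s, r) = r*(-1/24) + r/(((4*s)*(r*s))) = -r/24 + r/((4*r*s²)) = -r/24 + r*(1/(4*r*s²)) = -r/24 + 1/(4*s²))
-96*Y(x(-3, 10), j(0)) = -96*(-1/24*8 + 1/(4*(-1*10*(-3))²)) = -96*(-⅓ + (¼)/30²) = -96*(-⅓ + (¼)*(1/900)) = -96*(-⅓ + 1/3600) = -96*(-1199/3600) = 2398/75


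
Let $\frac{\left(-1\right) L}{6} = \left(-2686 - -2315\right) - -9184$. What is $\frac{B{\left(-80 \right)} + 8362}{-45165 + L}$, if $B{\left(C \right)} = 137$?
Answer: $- \frac{2833}{32681} \approx -0.086686$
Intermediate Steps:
$L = -52878$ ($L = - 6 \left(\left(-2686 - -2315\right) - -9184\right) = - 6 \left(\left(-2686 + 2315\right) + 9184\right) = - 6 \left(-371 + 9184\right) = \left(-6\right) 8813 = -52878$)
$\frac{B{\left(-80 \right)} + 8362}{-45165 + L} = \frac{137 + 8362}{-45165 - 52878} = \frac{8499}{-98043} = 8499 \left(- \frac{1}{98043}\right) = - \frac{2833}{32681}$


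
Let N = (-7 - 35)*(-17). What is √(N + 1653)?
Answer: 3*√263 ≈ 48.652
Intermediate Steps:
N = 714 (N = -42*(-17) = 714)
√(N + 1653) = √(714 + 1653) = √2367 = 3*√263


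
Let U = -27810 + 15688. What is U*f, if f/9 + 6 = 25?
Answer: -2072862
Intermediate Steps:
f = 171 (f = -54 + 9*25 = -54 + 225 = 171)
U = -12122
U*f = -12122*171 = -2072862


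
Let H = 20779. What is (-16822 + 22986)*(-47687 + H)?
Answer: -165860912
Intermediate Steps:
(-16822 + 22986)*(-47687 + H) = (-16822 + 22986)*(-47687 + 20779) = 6164*(-26908) = -165860912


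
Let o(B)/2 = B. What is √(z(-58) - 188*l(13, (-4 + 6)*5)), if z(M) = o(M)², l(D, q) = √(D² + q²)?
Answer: 2*√(3364 - 47*√269) ≈ 101.85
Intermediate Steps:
o(B) = 2*B
z(M) = 4*M² (z(M) = (2*M)² = 4*M²)
√(z(-58) - 188*l(13, (-4 + 6)*5)) = √(4*(-58)² - 188*√(13² + ((-4 + 6)*5)²)) = √(4*3364 - 188*√(169 + (2*5)²)) = √(13456 - 188*√(169 + 10²)) = √(13456 - 188*√(169 + 100)) = √(13456 - 188*√269)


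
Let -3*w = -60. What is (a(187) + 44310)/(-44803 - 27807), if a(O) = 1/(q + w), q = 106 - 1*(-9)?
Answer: -5981851/9802350 ≈ -0.61025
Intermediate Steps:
q = 115 (q = 106 + 9 = 115)
w = 20 (w = -1/3*(-60) = 20)
a(O) = 1/135 (a(O) = 1/(115 + 20) = 1/135)
(a(187) + 44310)/(-44803 - 27807) = (1/135 + 44310)/(-44803 - 27807) = (5981851/135)/(-72610) = (5981851/135)*(-1/72610) = -5981851/9802350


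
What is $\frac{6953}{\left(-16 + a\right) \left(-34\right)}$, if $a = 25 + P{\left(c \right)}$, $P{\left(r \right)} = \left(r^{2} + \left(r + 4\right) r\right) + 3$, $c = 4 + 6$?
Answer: $- \frac{409}{504} \approx -0.81151$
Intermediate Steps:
$c = 10$
$P{\left(r \right)} = 3 + r^{2} + r \left(4 + r\right)$ ($P{\left(r \right)} = \left(r^{2} + \left(4 + r\right) r\right) + 3 = \left(r^{2} + r \left(4 + r\right)\right) + 3 = 3 + r^{2} + r \left(4 + r\right)$)
$a = 268$ ($a = 25 + \left(3 + 2 \cdot 10^{2} + 4 \cdot 10\right) = 25 + \left(3 + 2 \cdot 100 + 40\right) = 25 + \left(3 + 200 + 40\right) = 25 + 243 = 268$)
$\frac{6953}{\left(-16 + a\right) \left(-34\right)} = \frac{6953}{\left(-16 + 268\right) \left(-34\right)} = \frac{6953}{252 \left(-34\right)} = \frac{6953}{-8568} = 6953 \left(- \frac{1}{8568}\right) = - \frac{409}{504}$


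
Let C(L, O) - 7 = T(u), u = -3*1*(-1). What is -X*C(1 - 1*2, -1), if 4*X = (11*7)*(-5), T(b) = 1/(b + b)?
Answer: 16555/24 ≈ 689.79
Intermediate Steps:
u = 3 (u = -3*(-1) = 3)
T(b) = 1/(2*b)
C(L, O) = 43/6 (C(L, O) = 7 + (1/2)/3 = 7 + (1/2)*(1/3) = 7 + 1/6 = 43/6)
X = -385/4 (X = ((11*7)*(-5))/4 = (77*(-5))/4 = (1/4)*(-385) = -385/4 ≈ -96.250)
-X*C(1 - 1*2, -1) = -(-385)*43/(4*6) = -1*(-16555/24) = 16555/24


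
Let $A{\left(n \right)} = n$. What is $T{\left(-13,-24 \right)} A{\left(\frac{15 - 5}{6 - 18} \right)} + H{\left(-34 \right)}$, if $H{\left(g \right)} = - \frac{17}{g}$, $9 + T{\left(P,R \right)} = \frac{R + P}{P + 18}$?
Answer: $\frac{85}{6} \approx 14.167$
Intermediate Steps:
$T{\left(P,R \right)} = -9 + \frac{P + R}{18 + P}$ ($T{\left(P,R \right)} = -9 + \frac{R + P}{P + 18} = -9 + \frac{P + R}{18 + P}$)
$T{\left(-13,-24 \right)} A{\left(\frac{15 - 5}{6 - 18} \right)} + H{\left(-34 \right)} = \frac{-162 - 24 - -104}{18 - 13} \frac{15 - 5}{6 - 18} - \frac{17}{-34} = \frac{-162 - 24 + 104}{5} \frac{10}{-12} - - \frac{1}{2} = \frac{1}{5} \left(-82\right) 10 \left(- \frac{1}{12}\right) + \frac{1}{2} = \left(- \frac{82}{5}\right) \left(- \frac{5}{6}\right) + \frac{1}{2} = \frac{41}{3} + \frac{1}{2} = \frac{85}{6}$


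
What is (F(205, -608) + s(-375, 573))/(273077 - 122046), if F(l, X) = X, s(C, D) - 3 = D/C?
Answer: -75816/18878875 ≈ -0.0040159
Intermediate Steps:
s(C, D) = 3 + D/C
(F(205, -608) + s(-375, 573))/(273077 - 122046) = (-608 + (3 + 573/(-375)))/(273077 - 122046) = (-608 + (3 + 573*(-1/375)))/151031 = (-608 + (3 - 191/125))*(1/151031) = (-608 + 184/125)*(1/151031) = -75816/125*1/151031 = -75816/18878875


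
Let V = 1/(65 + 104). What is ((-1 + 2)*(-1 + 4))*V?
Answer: 3/169 ≈ 0.017751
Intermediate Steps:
V = 1/169 ≈ 0.0059172
((-1 + 2)*(-1 + 4))*V = ((-1 + 2)*(-1 + 4))*(1/169) = (1*3)*(1/169) = 3*(1/169) = 3/169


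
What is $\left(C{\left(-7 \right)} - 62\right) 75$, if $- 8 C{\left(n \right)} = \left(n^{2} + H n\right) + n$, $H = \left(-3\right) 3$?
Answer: $- \frac{45075}{8} \approx -5634.4$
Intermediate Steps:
$H = -9$
$C{\left(n \right)} = n - \frac{n^{2}}{8}$ ($C{\left(n \right)} = - \frac{\left(n^{2} - 9 n\right) + n}{8} = - \frac{n^{2} - 8 n}{8} = n - \frac{n^{2}}{8}$)
$\left(C{\left(-7 \right)} - 62\right) 75 = \left(\frac{1}{8} \left(-7\right) \left(8 - -7\right) - 62\right) 75 = \left(\frac{1}{8} \left(-7\right) \left(8 + 7\right) - 62\right) 75 = \left(\frac{1}{8} \left(-7\right) 15 - 62\right) 75 = \left(- \frac{105}{8} - 62\right) 75 = \left(- \frac{601}{8}\right) 75 = - \frac{45075}{8}$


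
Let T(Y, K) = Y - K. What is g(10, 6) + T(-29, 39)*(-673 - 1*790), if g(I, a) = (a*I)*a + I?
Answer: 99854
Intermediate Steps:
g(I, a) = I + I*a² (g(I, a) = (I*a)*a + I = I*a² + I = I + I*a²)
g(10, 6) + T(-29, 39)*(-673 - 1*790) = 10*(1 + 6²) + (-29 - 1*39)*(-673 - 1*790) = 10*(1 + 36) + (-29 - 39)*(-673 - 790) = 10*37 - 68*(-1463) = 370 + 99484 = 99854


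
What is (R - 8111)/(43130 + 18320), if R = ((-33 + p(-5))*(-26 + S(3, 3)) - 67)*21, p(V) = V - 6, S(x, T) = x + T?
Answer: 4481/30725 ≈ 0.14584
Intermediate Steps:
S(x, T) = T + x
p(V) = -6 + V
R = 17073 (R = ((-33 + (-6 - 5))*(-26 + (3 + 3)) - 67)*21 = ((-33 - 11)*(-26 + 6) - 67)*21 = (-44*(-20) - 67)*21 = (880 - 67)*21 = 813*21 = 17073)
(R - 8111)/(43130 + 18320) = (17073 - 8111)/(43130 + 18320) = 8962/61450 = 8962*(1/61450) = 4481/30725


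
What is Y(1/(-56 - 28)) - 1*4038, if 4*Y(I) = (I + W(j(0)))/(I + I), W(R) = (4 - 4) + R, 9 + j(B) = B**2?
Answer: -31547/8 ≈ -3943.4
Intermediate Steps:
j(B) = -9 + B**2
W(R) = R (W(R) = 0 + R = R)
Y(I) = (-9 + I)/(8*I) (Y(I) = ((I + (-9 + 0**2))/(I + I))/4 = ((I + (-9 + 0))/((2*I)))/4 = ((I - 9)*(1/(2*I)))/4 = ((-9 + I)*(1/(2*I)))/4 = ((-9 + I)/(2*I))/4 = (-9 + I)/(8*I))
Y(1/(-56 - 28)) - 1*4038 = (-9 + 1/(-56 - 28))/(8*(1/(-56 - 28))) - 1*4038 = (-9 + 1/(-84))/(8*(1/(-84))) - 4038 = (-9 - 1/84)/(8*(-1/84)) - 4038 = (1/8)*(-84)*(-757/84) - 4038 = 757/8 - 4038 = -31547/8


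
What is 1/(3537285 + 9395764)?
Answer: 1/12933049 ≈ 7.7321e-8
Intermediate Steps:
1/(3537285 + 9395764) = 1/12933049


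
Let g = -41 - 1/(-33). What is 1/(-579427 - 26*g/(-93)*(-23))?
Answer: -3069/1777452967 ≈ -1.7266e-6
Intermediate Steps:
g = -1352/33 (g = -41 - 1*(-1/33) = -41 + 1/33 = -1352/33 ≈ -40.970)
1/(-579427 - 26*g/(-93)*(-23)) = 1/(-579427 - (-35152)/(33*(-93))*(-23)) = 1/(-579427 - (-35152)*(-1)/(33*93)*(-23)) = 1/(-579427 - 26*1352/3069*(-23)) = 1/(-579427 - 35152/3069*(-23)) = 1/(-579427 + 808496/3069) = 1/(-1777452967/3069) = -3069/1777452967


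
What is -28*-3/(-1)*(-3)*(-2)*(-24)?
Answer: 12096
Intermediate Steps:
-28*-3/(-1)*(-3)*(-2)*(-24) = -28*-3*(-1)*(-3)*(-2)*(-24) = -28*3*(-3)*(-2)*(-24) = -(-252)*(-2)*(-24) = -28*18*(-24) = -504*(-24) = 12096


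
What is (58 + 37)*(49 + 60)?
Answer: 10355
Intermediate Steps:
(58 + 37)*(49 + 60) = 95*109 = 10355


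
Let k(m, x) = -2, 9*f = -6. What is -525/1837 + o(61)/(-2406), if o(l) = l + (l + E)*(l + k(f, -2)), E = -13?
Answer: -6577591/4419822 ≈ -1.4882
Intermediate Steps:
f = -⅔ (f = (⅑)*(-6) = -⅔ ≈ -0.66667)
o(l) = l + (-13 + l)*(-2 + l) (o(l) = l + (l - 13)*(l - 2) = l + (-13 + l)*(-2 + l))
-525/1837 + o(61)/(-2406) = -525/1837 + (26 + 61² - 14*61)/(-2406) = -525*1/1837 + (26 + 3721 - 854)*(-1/2406) = -525/1837 + 2893*(-1/2406) = -525/1837 - 2893/2406 = -6577591/4419822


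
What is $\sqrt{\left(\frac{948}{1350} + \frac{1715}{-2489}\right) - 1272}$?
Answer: $\frac{i \sqrt{1773025243957}}{37335} \approx 35.665 i$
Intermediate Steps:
$\sqrt{\left(\frac{948}{1350} + \frac{1715}{-2489}\right) - 1272} = \sqrt{\left(948 \cdot \frac{1}{1350} + 1715 \left(- \frac{1}{2489}\right)\right) - 1272} = \sqrt{\left(\frac{158}{225} - \frac{1715}{2489}\right) - 1272} = \sqrt{\frac{7387}{560025} - 1272} = \sqrt{- \frac{712344413}{560025}} = \frac{i \sqrt{1773025243957}}{37335}$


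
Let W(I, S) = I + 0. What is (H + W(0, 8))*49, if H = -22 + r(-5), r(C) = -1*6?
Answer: -1372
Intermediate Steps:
W(I, S) = I
r(C) = -6
H = -28 (H = -22 - 6 = -28)
(H + W(0, 8))*49 = (-28 + 0)*49 = -28*49 = -1372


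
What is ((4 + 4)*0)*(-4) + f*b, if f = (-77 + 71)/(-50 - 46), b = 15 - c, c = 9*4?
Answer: -21/16 ≈ -1.3125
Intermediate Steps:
c = 36
b = -21 (b = 15 - 1*36 = 15 - 36 = -21)
f = 1/16 (f = -6/(-96) = -6*(-1/96) = 1/16 ≈ 0.062500)
((4 + 4)*0)*(-4) + f*b = ((4 + 4)*0)*(-4) + (1/16)*(-21) = (8*0)*(-4) - 21/16 = 0*(-4) - 21/16 = 0 - 21/16 = -21/16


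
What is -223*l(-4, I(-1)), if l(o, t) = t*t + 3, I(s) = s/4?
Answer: -10927/16 ≈ -682.94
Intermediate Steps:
I(s) = s/4 (I(s) = s*(¼) = s/4)
l(o, t) = 3 + t² (l(o, t) = t² + 3 = 3 + t²)
-223*l(-4, I(-1)) = -223*(3 + ((¼)*(-1))²) = -223*(3 + (-¼)²) = -223*(3 + 1/16) = -223*49/16 = -10927/16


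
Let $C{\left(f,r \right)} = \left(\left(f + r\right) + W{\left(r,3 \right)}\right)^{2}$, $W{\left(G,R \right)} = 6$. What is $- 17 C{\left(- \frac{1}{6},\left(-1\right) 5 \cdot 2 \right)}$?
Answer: $- \frac{10625}{36} \approx -295.14$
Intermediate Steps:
$C{\left(f,r \right)} = \left(6 + f + r\right)^{2}$ ($C{\left(f,r \right)} = \left(\left(f + r\right) + 6\right)^{2} = \left(6 + f + r\right)^{2}$)
$- 17 C{\left(- \frac{1}{6},\left(-1\right) 5 \cdot 2 \right)} = - 17 \left(6 - \frac{1}{6} + \left(-1\right) 5 \cdot 2\right)^{2} = - 17 \left(6 - \frac{1}{6} - 10\right)^{2} = - 17 \left(- \frac{25}{6}\right)^{2} = \left(-17\right) \frac{625}{36} = - \frac{10625}{36}$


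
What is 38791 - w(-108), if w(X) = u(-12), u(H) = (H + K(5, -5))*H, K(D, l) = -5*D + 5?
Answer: 38407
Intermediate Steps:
K(D, l) = 5 - 5*D
u(H) = H*(-20 + H) (u(H) = (H + (5 - 5*5))*H = (H + (5 - 25))*H = (H - 20)*H = (-20 + H)*H = H*(-20 + H))
w(X) = 384 (w(X) = -12*(-20 - 12) = -12*(-32) = 384)
38791 - w(-108) = 38791 - 1*384 = 38791 - 384 = 38407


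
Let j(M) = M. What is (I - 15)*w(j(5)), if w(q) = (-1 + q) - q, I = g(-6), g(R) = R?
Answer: 21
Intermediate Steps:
I = -6
w(q) = -1
(I - 15)*w(j(5)) = (-6 - 15)*(-1) = -21*(-1) = 21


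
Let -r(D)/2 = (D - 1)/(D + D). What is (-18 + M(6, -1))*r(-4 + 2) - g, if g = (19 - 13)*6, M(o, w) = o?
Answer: -18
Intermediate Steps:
g = 36 (g = 6*6 = 36)
r(D) = -(-1 + D)/D (r(D) = -2*(D - 1)/(D + D) = -2*(-1 + D)/(2*D) = -2*(-1 + D)*1/(2*D) = -(-1 + D)/D)
(-18 + M(6, -1))*r(-4 + 2) - g = (-18 + 6)*((1 - (-4 + 2))/(-4 + 2)) - 1*36 = -12*(1 - 1*(-2))/(-2) - 36 = -(-6)*(1 + 2) - 36 = -(-6)*3 - 36 = -12*(-3/2) - 36 = 18 - 36 = -18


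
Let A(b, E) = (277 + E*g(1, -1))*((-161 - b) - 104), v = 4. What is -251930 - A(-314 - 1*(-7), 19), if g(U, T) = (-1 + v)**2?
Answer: -270746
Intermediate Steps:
g(U, T) = 9 (g(U, T) = (-1 + 4)**2 = 3**2 = 9)
A(b, E) = (-265 - b)*(277 + 9*E) (A(b, E) = (277 + E*9)*((-161 - b) - 104) = (277 + 9*E)*(-265 - b) = (-265 - b)*(277 + 9*E))
-251930 - A(-314 - 1*(-7), 19) = -251930 - (-73405 - 2385*19 - 277*(-314 - 1*(-7)) - 9*19*(-314 - 1*(-7))) = -251930 - (-73405 - 45315 - 277*(-314 + 7) - 9*19*(-314 + 7)) = -251930 - (-73405 - 45315 - 277*(-307) - 9*19*(-307)) = -251930 - (-73405 - 45315 + 85039 + 52497) = -251930 - 1*18816 = -251930 - 18816 = -270746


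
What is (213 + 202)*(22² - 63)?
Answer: 174715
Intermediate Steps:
(213 + 202)*(22² - 63) = 415*(484 - 63) = 415*421 = 174715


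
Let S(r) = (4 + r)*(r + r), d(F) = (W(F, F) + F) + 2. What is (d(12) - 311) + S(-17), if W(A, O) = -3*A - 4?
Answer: 105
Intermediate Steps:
W(A, O) = -4 - 3*A
d(F) = -2 - 2*F (d(F) = ((-4 - 3*F) + F) + 2 = (-4 - 2*F) + 2 = -2 - 2*F)
S(r) = 2*r*(4 + r) (S(r) = (4 + r)*(2*r) = 2*r*(4 + r))
(d(12) - 311) + S(-17) = ((-2 - 2*12) - 311) + 2*(-17)*(4 - 17) = ((-2 - 24) - 311) + 2*(-17)*(-13) = (-26 - 311) + 442 = -337 + 442 = 105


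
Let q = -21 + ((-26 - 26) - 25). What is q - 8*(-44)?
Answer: 254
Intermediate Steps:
q = -98 (q = -21 + (-52 - 25) = -21 - 77 = -98)
q - 8*(-44) = -98 - 8*(-44) = -98 + 352 = 254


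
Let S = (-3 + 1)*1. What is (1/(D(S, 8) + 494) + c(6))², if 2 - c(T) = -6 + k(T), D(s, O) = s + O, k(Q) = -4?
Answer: 36012001/250000 ≈ 144.05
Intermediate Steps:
S = -2 (S = -2*1 = -2)
D(s, O) = O + s
c(T) = 12 (c(T) = 2 - (-6 - 4) = 2 - 1*(-10) = 2 + 10 = 12)
(1/(D(S, 8) + 494) + c(6))² = (1/((8 - 2) + 494) + 12)² = (1/(6 + 494) + 12)² = (1/500 + 12)² = (6001/500)² = 36012001/250000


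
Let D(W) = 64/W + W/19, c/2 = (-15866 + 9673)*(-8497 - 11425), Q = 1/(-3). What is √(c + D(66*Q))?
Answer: √10778456578802/209 ≈ 15708.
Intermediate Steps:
Q = -⅓ (Q = 1*(-⅓) = -⅓ ≈ -0.33333)
c = 246753892 (c = 2*((-15866 + 9673)*(-8497 - 11425)) = 2*(-6193*(-19922)) = 2*123376946 = 246753892)
D(W) = 64/W + W/19 (D(W) = 64/W + W*(1/19) = 64/W + W/19)
√(c + D(66*Q)) = √(246753892 + (64/((66*(-⅓))) + (66*(-⅓))/19)) = √(246753892 + (64/(-22) + (1/19)*(-22))) = √(246753892 + (64*(-1/22) - 22/19)) = √(246753892 + (-32/11 - 22/19)) = √(246753892 - 850/209) = √(51571562578/209) = √10778456578802/209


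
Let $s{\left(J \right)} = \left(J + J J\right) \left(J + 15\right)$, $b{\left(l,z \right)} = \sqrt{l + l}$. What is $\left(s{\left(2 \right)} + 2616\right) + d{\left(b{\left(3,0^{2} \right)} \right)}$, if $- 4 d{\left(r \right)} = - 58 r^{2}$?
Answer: $2805$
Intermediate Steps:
$b{\left(l,z \right)} = \sqrt{2} \sqrt{l}$ ($b{\left(l,z \right)} = \sqrt{2 l} = \sqrt{2} \sqrt{l}$)
$d{\left(r \right)} = \frac{29 r^{2}}{2}$ ($d{\left(r \right)} = - \frac{\left(-58\right) r^{2}}{4} = \frac{29 r^{2}}{2}$)
$s{\left(J \right)} = \left(15 + J\right) \left(J + J^{2}\right)$ ($s{\left(J \right)} = \left(J + J^{2}\right) \left(15 + J\right) = \left(15 + J\right) \left(J + J^{2}\right)$)
$\left(s{\left(2 \right)} + 2616\right) + d{\left(b{\left(3,0^{2} \right)} \right)} = \left(2 \left(15 + 2^{2} + 16 \cdot 2\right) + 2616\right) + \frac{29 \left(\sqrt{2} \sqrt{3}\right)^{2}}{2} = \left(2 \left(15 + 4 + 32\right) + 2616\right) + \frac{29 \left(\sqrt{6}\right)^{2}}{2} = \left(2 \cdot 51 + 2616\right) + \frac{29}{2} \cdot 6 = \left(102 + 2616\right) + 87 = 2718 + 87 = 2805$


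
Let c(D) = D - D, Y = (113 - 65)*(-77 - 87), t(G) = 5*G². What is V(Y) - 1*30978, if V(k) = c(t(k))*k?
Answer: -30978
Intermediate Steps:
Y = -7872 (Y = 48*(-164) = -7872)
c(D) = 0
V(k) = 0 (V(k) = 0*k = 0)
V(Y) - 1*30978 = 0 - 1*30978 = 0 - 30978 = -30978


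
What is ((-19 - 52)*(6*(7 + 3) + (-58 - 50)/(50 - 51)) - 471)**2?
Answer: 153735201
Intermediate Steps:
((-19 - 52)*(6*(7 + 3) + (-58 - 50)/(50 - 51)) - 471)**2 = (-71*(6*10 - 108/(-1)) - 471)**2 = (-71*(60 - 108*(-1)) - 471)**2 = (-71*(60 + 108) - 471)**2 = (-71*168 - 471)**2 = (-11928 - 471)**2 = (-12399)**2 = 153735201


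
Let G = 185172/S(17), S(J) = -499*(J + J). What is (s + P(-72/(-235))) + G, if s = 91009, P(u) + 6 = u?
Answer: 181393788581/1993505 ≈ 90992.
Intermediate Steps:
P(u) = -6 + u
S(J) = -998*J
G = -92586/8483 (G = 185172/((-998*17)) = 185172/(-16966) = 185172*(-1/16966) = -92586/8483 ≈ -10.914)
(s + P(-72/(-235))) + G = (91009 + (-6 - 72/(-235))) - 92586/8483 = (91009 + (-6 - 72*(-1/235))) - 92586/8483 = (91009 + (-6 + 72/235)) - 92586/8483 = (91009 - 1338/235) - 92586/8483 = 21385777/235 - 92586/8483 = 181393788581/1993505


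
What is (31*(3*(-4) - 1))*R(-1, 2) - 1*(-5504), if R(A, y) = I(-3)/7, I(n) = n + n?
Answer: 40946/7 ≈ 5849.4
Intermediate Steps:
I(n) = 2*n
R(A, y) = -6/7 (R(A, y) = (2*(-3))/7 = -6*1/7 = -6/7)
(31*(3*(-4) - 1))*R(-1, 2) - 1*(-5504) = (31*(3*(-4) - 1))*(-6/7) - 1*(-5504) = (31*(-12 - 1))*(-6/7) + 5504 = (31*(-13))*(-6/7) + 5504 = -403*(-6/7) + 5504 = 2418/7 + 5504 = 40946/7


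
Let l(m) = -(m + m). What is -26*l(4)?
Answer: 208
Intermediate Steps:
l(m) = -2*m
-26*l(4) = -(-52)*4 = -26*(-8) = 208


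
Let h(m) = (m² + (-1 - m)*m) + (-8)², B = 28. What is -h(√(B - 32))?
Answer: -64 + 2*I ≈ -64.0 + 2.0*I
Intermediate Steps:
h(m) = 64 + m² + m*(-1 - m) (h(m) = (m² + m*(-1 - m)) + 64 = 64 + m² + m*(-1 - m))
-h(√(B - 32)) = -(64 - √(28 - 32)) = -(64 - √(-4)) = -(64 - 2*I) = -64 + 2*I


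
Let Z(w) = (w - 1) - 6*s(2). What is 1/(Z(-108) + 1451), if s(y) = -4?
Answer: 1/1366 ≈ 0.00073206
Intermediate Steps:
Z(w) = 23 + w (Z(w) = (w - 1) - 6*(-4) = (-1 + w) + 24 = 23 + w)
1/(Z(-108) + 1451) = 1/((23 - 108) + 1451) = 1/(-85 + 1451) = 1/1366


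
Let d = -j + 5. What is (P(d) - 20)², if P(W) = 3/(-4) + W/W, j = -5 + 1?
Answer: 6241/16 ≈ 390.06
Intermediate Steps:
j = -4
d = 9 (d = -1*(-4) + 5 = 4 + 5 = 9)
P(W) = ¼ (P(W) = 3*(-¼) + 1 = -¾ + 1 = ¼)
(P(d) - 20)² = (¼ - 20)² = (-79/4)² = 6241/16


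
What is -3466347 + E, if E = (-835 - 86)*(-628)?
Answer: -2887959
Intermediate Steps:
E = 578388 (E = -921*(-628) = 578388)
-3466347 + E = -3466347 + 578388 = -2887959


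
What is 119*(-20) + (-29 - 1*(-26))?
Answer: -2383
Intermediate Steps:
119*(-20) + (-29 - 1*(-26)) = -2380 + (-29 + 26) = -2380 - 3 = -2383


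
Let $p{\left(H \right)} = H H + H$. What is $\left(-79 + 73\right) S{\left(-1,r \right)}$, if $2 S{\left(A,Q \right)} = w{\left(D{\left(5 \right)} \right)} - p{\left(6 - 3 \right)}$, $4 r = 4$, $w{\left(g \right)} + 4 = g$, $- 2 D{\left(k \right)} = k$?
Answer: $\frac{111}{2} \approx 55.5$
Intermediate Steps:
$D{\left(k \right)} = - \frac{k}{2}$
$p{\left(H \right)} = H + H^{2}$ ($p{\left(H \right)} = H^{2} + H = H + H^{2}$)
$w{\left(g \right)} = -4 + g$
$r = 1$ ($r = \frac{1}{4} \cdot 4 = 1$)
$S{\left(A,Q \right)} = - \frac{37}{4}$ ($S{\left(A,Q \right)} = \frac{\left(-4 - \frac{5}{2}\right) - \left(6 - 3\right) \left(1 + \left(6 - 3\right)\right)}{2} = \frac{\left(-4 - \frac{5}{2}\right) - 3 \left(1 + 3\right)}{2} = \frac{- \frac{13}{2} - 3 \cdot 4}{2} = \frac{- \frac{13}{2} - 12}{2} = \frac{1}{2} \left(- \frac{37}{2}\right) = - \frac{37}{4}$)
$\left(-79 + 73\right) S{\left(-1,r \right)} = \left(-79 + 73\right) \left(- \frac{37}{4}\right) = \left(-6\right) \left(- \frac{37}{4}\right) = \frac{111}{2}$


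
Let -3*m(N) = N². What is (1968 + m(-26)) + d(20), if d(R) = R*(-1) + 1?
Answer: 5171/3 ≈ 1723.7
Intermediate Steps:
d(R) = 1 - R (d(R) = -R + 1 = 1 - R)
m(N) = -N²/3
(1968 + m(-26)) + d(20) = (1968 - ⅓*(-26)²) + (1 - 1*20) = (1968 - ⅓*676) + (1 - 20) = (1968 - 676/3) - 19 = 5228/3 - 19 = 5171/3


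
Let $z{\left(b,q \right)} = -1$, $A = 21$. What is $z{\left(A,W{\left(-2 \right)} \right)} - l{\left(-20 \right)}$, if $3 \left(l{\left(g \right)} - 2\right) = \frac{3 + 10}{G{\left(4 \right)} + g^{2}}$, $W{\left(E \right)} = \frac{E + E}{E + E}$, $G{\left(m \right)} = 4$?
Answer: $- \frac{3649}{1212} \approx -3.0107$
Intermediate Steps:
$W{\left(E \right)} = 1$ ($W{\left(E \right)} = \frac{2 E}{2 E} = 2 E \frac{1}{2 E} = 1$)
$l{\left(g \right)} = 2 + \frac{13}{3 \left(4 + g^{2}\right)}$ ($l{\left(g \right)} = 2 + \frac{\left(3 + 10\right) \frac{1}{4 + g^{2}}}{3} = 2 + \frac{13 \frac{1}{4 + g^{2}}}{3} = 2 + \frac{13}{3 \left(4 + g^{2}\right)}$)
$z{\left(A,W{\left(-2 \right)} \right)} - l{\left(-20 \right)} = -1 - \frac{37 + 6 \left(-20\right)^{2}}{3 \left(4 + \left(-20\right)^{2}\right)} = -1 - \frac{37 + 6 \cdot 400}{3 \left(4 + 400\right)} = -1 - \frac{37 + 2400}{3 \cdot 404} = -1 - \frac{1}{3} \cdot \frac{1}{404} \cdot 2437 = -1 - \frac{2437}{1212} = - \frac{3649}{1212}$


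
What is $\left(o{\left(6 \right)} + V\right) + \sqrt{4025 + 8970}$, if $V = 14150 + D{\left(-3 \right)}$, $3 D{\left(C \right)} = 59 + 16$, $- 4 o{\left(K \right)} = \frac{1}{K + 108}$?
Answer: $\frac{6463799}{456} + \sqrt{12995} \approx 14289.0$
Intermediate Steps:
$o{\left(K \right)} = - \frac{1}{4 \left(108 + K\right)}$ ($o{\left(K \right)} = - \frac{1}{4 \left(K + 108\right)} = - \frac{1}{4 \left(108 + K\right)}$)
$D{\left(C \right)} = 25$ ($D{\left(C \right)} = \frac{59 + 16}{3} = \frac{1}{3} \cdot 75 = 25$)
$V = 14175$ ($V = 14150 + 25 = 14175$)
$\left(o{\left(6 \right)} + V\right) + \sqrt{4025 + 8970} = \left(- \frac{1}{432 + 4 \cdot 6} + 14175\right) + \sqrt{4025 + 8970} = \left(- \frac{1}{432 + 24} + 14175\right) + \sqrt{12995} = \left(- \frac{1}{456} + 14175\right) + \sqrt{12995} = \frac{6463799}{456} + \sqrt{12995}$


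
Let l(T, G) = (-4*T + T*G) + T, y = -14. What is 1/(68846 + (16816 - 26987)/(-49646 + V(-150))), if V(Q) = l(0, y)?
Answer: 49646/3417938687 ≈ 1.4525e-5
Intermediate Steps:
l(T, G) = -3*T + G*T (l(T, G) = (-4*T + G*T) + T = -3*T + G*T)
V(Q) = 0 (V(Q) = 0*(-3 - 14) = 0*(-17) = 0)
1/(68846 + (16816 - 26987)/(-49646 + V(-150))) = 1/(68846 + (16816 - 26987)/(-49646 + 0)) = 1/(68846 - 10171/(-49646)) = 1/(68846 - 10171*(-1/49646)) = 1/(68846 + 10171/49646) = 1/(3417938687/49646) = 49646/3417938687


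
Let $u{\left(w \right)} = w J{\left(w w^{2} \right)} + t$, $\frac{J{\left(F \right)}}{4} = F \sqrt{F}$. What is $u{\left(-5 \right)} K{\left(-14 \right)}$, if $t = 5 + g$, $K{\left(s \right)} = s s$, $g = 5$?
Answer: $1960 + 2450000 i \sqrt{5} \approx 1960.0 + 5.4784 \cdot 10^{6} i$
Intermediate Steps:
$J{\left(F \right)} = 4 F^{\frac{3}{2}}$ ($J{\left(F \right)} = 4 F \sqrt{F} = 4 F^{\frac{3}{2}}$)
$K{\left(s \right)} = s^{2}$
$t = 10$ ($t = 5 + 5 = 10$)
$u{\left(w \right)} = 10 + 4 w \left(w^{3}\right)^{\frac{3}{2}}$ ($u{\left(w \right)} = w 4 \left(w w^{2}\right)^{\frac{3}{2}} + 10 = w 4 \left(w^{3}\right)^{\frac{3}{2}} + 10 = 4 w \left(w^{3}\right)^{\frac{3}{2}} + 10 = 10 + 4 w \left(w^{3}\right)^{\frac{3}{2}}$)
$u{\left(-5 \right)} K{\left(-14 \right)} = \left(10 + 4 \left(-5\right) \left(\left(-5\right)^{3}\right)^{\frac{3}{2}}\right) \left(-14\right)^{2} = \left(10 + 4 \left(-5\right) \left(-125\right)^{\frac{3}{2}}\right) 196 = \left(10 + 4 \left(-5\right) \left(- 625 i \sqrt{5}\right)\right) 196 = \left(10 + 12500 i \sqrt{5}\right) 196 = 1960 + 2450000 i \sqrt{5}$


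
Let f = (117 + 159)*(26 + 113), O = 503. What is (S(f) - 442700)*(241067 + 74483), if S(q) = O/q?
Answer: -2679609940909175/19182 ≈ -1.3969e+11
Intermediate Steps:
f = 38364 (f = 276*139 = 38364)
S(q) = 503/q
(S(f) - 442700)*(241067 + 74483) = (503/38364 - 442700)*(241067 + 74483) = (503*(1/38364) - 442700)*315550 = (503/38364 - 442700)*315550 = -16983742297/38364*315550 = -2679609940909175/19182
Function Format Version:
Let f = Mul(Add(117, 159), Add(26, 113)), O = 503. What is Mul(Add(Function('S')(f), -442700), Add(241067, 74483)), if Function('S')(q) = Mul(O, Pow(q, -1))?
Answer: Rational(-2679609940909175, 19182) ≈ -1.3969e+11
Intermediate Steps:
f = 38364 (f = Mul(276, 139) = 38364)
Function('S')(q) = Mul(503, Pow(q, -1))
Mul(Add(Function('S')(f), -442700), Add(241067, 74483)) = Mul(Add(Mul(503, Pow(38364, -1)), -442700), Add(241067, 74483)) = Mul(Add(Mul(503, Rational(1, 38364)), -442700), 315550) = Mul(Add(Rational(503, 38364), -442700), 315550) = Mul(Rational(-16983742297, 38364), 315550) = Rational(-2679609940909175, 19182)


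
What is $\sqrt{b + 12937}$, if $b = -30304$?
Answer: $i \sqrt{17367} \approx 131.78 i$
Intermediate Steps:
$\sqrt{b + 12937} = \sqrt{-30304 + 12937} = \sqrt{-17367} = i \sqrt{17367}$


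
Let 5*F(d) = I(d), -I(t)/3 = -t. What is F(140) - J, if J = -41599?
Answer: 41683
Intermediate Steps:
I(t) = 3*t (I(t) = -(-3)*t = 3*t)
F(d) = 3*d/5 (F(d) = (3*d)/5 = 3*d/5)
F(140) - J = (⅗)*140 - 1*(-41599) = 84 + 41599 = 41683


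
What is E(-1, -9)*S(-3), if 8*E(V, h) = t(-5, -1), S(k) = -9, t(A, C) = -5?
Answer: 45/8 ≈ 5.6250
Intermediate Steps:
E(V, h) = -5/8 (E(V, h) = (⅛)*(-5) = -5/8)
E(-1, -9)*S(-3) = -5/8*(-9) = 45/8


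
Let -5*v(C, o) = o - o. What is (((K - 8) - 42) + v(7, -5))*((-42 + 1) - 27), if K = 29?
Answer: 1428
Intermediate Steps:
v(C, o) = 0 (v(C, o) = -(o - o)/5 = -1/5*0 = 0)
(((K - 8) - 42) + v(7, -5))*((-42 + 1) - 27) = (((29 - 8) - 42) + 0)*((-42 + 1) - 27) = ((21 - 42) + 0)*(-41 - 27) = (-21 + 0)*(-68) = -21*(-68) = 1428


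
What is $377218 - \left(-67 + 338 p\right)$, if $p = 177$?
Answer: $317459$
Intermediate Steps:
$377218 - \left(-67 + 338 p\right) = 377218 - \left(-67 + 338 \cdot 177\right) = 377218 - \left(-67 + 59826\right) = 377218 - 59759 = 317459$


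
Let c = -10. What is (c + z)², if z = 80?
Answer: 4900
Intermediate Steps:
(c + z)² = (-10 + 80)² = 70² = 4900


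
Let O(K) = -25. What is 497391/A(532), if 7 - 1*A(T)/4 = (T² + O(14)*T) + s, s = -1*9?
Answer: -497391/1078832 ≈ -0.46105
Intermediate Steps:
s = -9
A(T) = 64 - 4*T² + 100*T (A(T) = 28 - 4*((T² - 25*T) - 9) = 28 - 4*(-9 + T² - 25*T) = 28 + (36 - 4*T² + 100*T) = 64 - 4*T² + 100*T)
497391/A(532) = 497391/(64 - 4*532² + 100*532) = 497391/(64 - 4*283024 + 53200) = 497391/(64 - 1132096 + 53200) = 497391/(-1078832) = 497391*(-1/1078832) = -497391/1078832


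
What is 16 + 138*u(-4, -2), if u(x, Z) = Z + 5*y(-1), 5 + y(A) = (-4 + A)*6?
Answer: -24410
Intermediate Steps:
y(A) = -29 + 6*A (y(A) = -5 + (-4 + A)*6 = -5 + (-24 + 6*A) = -29 + 6*A)
u(x, Z) = -175 + Z (u(x, Z) = Z + 5*(-29 + 6*(-1)) = Z + 5*(-29 - 6) = Z + 5*(-35) = Z - 175 = -175 + Z)
16 + 138*u(-4, -2) = 16 + 138*(-175 - 2) = 16 + 138*(-177) = 16 - 24426 = -24410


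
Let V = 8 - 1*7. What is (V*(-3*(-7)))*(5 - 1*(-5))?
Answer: 210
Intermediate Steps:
V = 1 (V = 8 - 7 = 1)
(V*(-3*(-7)))*(5 - 1*(-5)) = (1*(-3*(-7)))*(5 - 1*(-5)) = (1*21)*(5 + 5) = 21*10 = 210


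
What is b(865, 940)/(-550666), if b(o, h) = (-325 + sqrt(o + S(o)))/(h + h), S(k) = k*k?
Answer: 65/207050416 - sqrt(749090)/1035252080 ≈ -5.2209e-7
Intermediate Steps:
S(k) = k**2
b(o, h) = (-325 + sqrt(o + o**2))/(2*h) (b(o, h) = (-325 + sqrt(o + o**2))/(h + h) = (-325 + sqrt(o + o**2))/((2*h)) = (-325 + sqrt(o + o**2))*(1/(2*h)) = (-325 + sqrt(o + o**2))/(2*h))
b(865, 940)/(-550666) = ((1/2)*(-325 + sqrt(865*(1 + 865)))/940)/(-550666) = ((1/2)*(1/940)*(-325 + sqrt(865*866)))*(-1/550666) = ((1/2)*(1/940)*(-325 + sqrt(749090)))*(-1/550666) = (-65/376 + sqrt(749090)/1880)*(-1/550666) = 65/207050416 - sqrt(749090)/1035252080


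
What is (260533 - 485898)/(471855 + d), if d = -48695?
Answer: -45073/84632 ≈ -0.53258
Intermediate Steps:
(260533 - 485898)/(471855 + d) = (260533 - 485898)/(471855 - 48695) = -225365/423160 = -225365*1/423160 = -45073/84632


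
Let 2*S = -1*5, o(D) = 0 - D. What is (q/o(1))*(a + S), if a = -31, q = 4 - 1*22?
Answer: -603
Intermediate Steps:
o(D) = -D
q = -18 (q = 4 - 22 = -18)
S = -5/2 (S = (-1*5)/2 = (1/2)*(-5) = -5/2 ≈ -2.5000)
(q/o(1))*(a + S) = (-18/((-1*1)))*(-31 - 5/2) = -18/(-1)*(-67/2) = -18*(-1)*(-67/2) = 18*(-67/2) = -603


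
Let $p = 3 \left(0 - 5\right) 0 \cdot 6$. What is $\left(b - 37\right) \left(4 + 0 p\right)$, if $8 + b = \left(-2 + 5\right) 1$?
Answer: $-168$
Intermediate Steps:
$b = -5$ ($b = -8 + \left(-2 + 5\right) 1 = -8 + 3 \cdot 1 = -8 + 3 = -5$)
$p = 0$ ($p = 3 \left(\left(-5\right) 0\right) 6 = 3 \cdot 0 \cdot 6 = 0 \cdot 6 = 0$)
$\left(b - 37\right) \left(4 + 0 p\right) = \left(-5 - 37\right) \left(4 + 0 \cdot 0\right) = - 42 \left(4 + 0\right) = \left(-42\right) 4 = -168$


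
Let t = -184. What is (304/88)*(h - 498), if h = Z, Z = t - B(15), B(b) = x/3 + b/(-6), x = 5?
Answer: -77653/33 ≈ -2353.1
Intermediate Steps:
B(b) = 5/3 - b/6 (B(b) = 5/3 + b/(-6) = 5*(⅓) + b*(-⅙) = 5/3 - b/6)
Z = -1099/6 (Z = -184 - (5/3 - ⅙*15) = -184 - (5/3 - 5/2) = -184 - 1*(-⅚) = -184 + ⅚ = -1099/6 ≈ -183.17)
h = -1099/6 ≈ -183.17
(304/88)*(h - 498) = (304/88)*(-1099/6 - 498) = (304*(1/88))*(-4087/6) = (38/11)*(-4087/6) = -77653/33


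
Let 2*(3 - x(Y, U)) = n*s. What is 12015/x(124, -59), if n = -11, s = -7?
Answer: -24030/71 ≈ -338.45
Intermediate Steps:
x(Y, U) = -71/2 (x(Y, U) = 3 - (-11)*(-7)/2 = 3 - ½*77 = 3 - 77/2 = -71/2)
12015/x(124, -59) = 12015/(-71/2) = 12015*(-2/71) = -24030/71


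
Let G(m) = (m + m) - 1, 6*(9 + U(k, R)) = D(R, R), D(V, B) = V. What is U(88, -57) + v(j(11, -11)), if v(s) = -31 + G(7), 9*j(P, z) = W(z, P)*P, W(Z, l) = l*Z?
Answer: -73/2 ≈ -36.500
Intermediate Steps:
U(k, R) = -9 + R/6
W(Z, l) = Z*l
G(m) = -1 + 2*m (G(m) = 2*m - 1 = -1 + 2*m)
j(P, z) = z*P²/9 (j(P, z) = ((z*P)*P)/9 = ((P*z)*P)/9 = (z*P²)/9 = z*P²/9)
v(s) = -18 (v(s) = -31 + (-1 + 2*7) = -31 + (-1 + 14) = -31 + 13 = -18)
U(88, -57) + v(j(11, -11)) = (-9 + (⅙)*(-57)) - 18 = (-9 - 19/2) - 18 = -37/2 - 18 = -73/2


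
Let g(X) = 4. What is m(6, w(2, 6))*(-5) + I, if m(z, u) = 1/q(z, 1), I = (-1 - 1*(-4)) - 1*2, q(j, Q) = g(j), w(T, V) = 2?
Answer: -¼ ≈ -0.25000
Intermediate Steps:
q(j, Q) = 4
I = 1 (I = (-1 + 4) - 2 = 3 - 2 = 1)
m(z, u) = ¼ (m(z, u) = 1/4 = ¼)
m(6, w(2, 6))*(-5) + I = (¼)*(-5) + 1 = -5/4 + 1 = -¼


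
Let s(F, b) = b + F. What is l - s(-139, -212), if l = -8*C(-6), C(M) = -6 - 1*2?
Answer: 415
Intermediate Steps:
C(M) = -8 (C(M) = -6 - 2 = -8)
s(F, b) = F + b
l = 64 (l = -8*(-8) = 64)
l - s(-139, -212) = 64 - (-139 - 212) = 64 - 1*(-351) = 64 + 351 = 415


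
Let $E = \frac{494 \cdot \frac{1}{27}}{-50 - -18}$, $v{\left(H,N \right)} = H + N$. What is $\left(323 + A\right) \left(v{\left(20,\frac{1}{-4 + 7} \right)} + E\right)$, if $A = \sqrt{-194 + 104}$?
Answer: $\frac{2757451}{432} + \frac{8537 i \sqrt{10}}{144} \approx 6383.0 + 187.47 i$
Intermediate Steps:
$A = 3 i \sqrt{10}$ ($A = \sqrt{-90} = 3 i \sqrt{10} \approx 9.4868 i$)
$E = - \frac{247}{432}$ ($E = \frac{494 \cdot \frac{1}{27}}{-50 + 18} = \frac{494}{27 \left(-32\right)} = \frac{494}{27} \left(- \frac{1}{32}\right) = - \frac{247}{432} \approx -0.57176$)
$\left(323 + A\right) \left(v{\left(20,\frac{1}{-4 + 7} \right)} + E\right) = \left(323 + 3 i \sqrt{10}\right) \left(\left(20 + \frac{1}{-4 + 7}\right) - \frac{247}{432}\right) = \left(323 + 3 i \sqrt{10}\right) \left(\left(20 + \frac{1}{3}\right) - \frac{247}{432}\right) = \left(323 + 3 i \sqrt{10}\right) \left(\frac{61}{3} - \frac{247}{432}\right) = \left(323 + 3 i \sqrt{10}\right) \frac{8537}{432} = \frac{2757451}{432} + \frac{8537 i \sqrt{10}}{144}$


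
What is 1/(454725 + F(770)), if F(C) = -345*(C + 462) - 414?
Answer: 1/29271 ≈ 3.4164e-5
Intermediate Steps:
F(C) = -159804 - 345*C (F(C) = -345*(462 + C) - 414 = (-159390 - 345*C) - 414 = -159804 - 345*C)
1/(454725 + F(770)) = 1/(454725 + (-159804 - 345*770)) = 1/(454725 + (-159804 - 265650)) = 1/(454725 - 425454) = 1/29271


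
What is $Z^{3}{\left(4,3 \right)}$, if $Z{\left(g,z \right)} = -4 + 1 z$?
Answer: $-1$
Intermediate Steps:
$Z{\left(g,z \right)} = -4 + z$
$Z^{3}{\left(4,3 \right)} = \left(-4 + 3\right)^{3} = \left(-1\right)^{3} = -1$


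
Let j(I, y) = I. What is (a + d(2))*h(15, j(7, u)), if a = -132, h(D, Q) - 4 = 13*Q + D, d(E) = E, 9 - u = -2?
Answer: -14300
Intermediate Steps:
u = 11 (u = 9 - 1*(-2) = 9 + 2 = 11)
h(D, Q) = 4 + D + 13*Q (h(D, Q) = 4 + (13*Q + D) = 4 + (D + 13*Q) = 4 + D + 13*Q)
(a + d(2))*h(15, j(7, u)) = (-132 + 2)*(4 + 15 + 13*7) = -130*(4 + 15 + 91) = -130*110 = -14300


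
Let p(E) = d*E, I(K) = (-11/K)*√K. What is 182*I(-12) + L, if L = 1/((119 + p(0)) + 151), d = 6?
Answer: 1/270 + 1001*I*√3/3 ≈ 0.0037037 + 577.93*I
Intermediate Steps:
I(K) = -11/√K
p(E) = 6*E
L = 1/270 (L = 1/((119 + 6*0) + 151) = 1/((119 + 0) + 151) = 1/(119 + 151) = 1/270 ≈ 0.0037037)
182*I(-12) + L = 182*(-(-11)*I*√3/6) + 1/270 = 182*(11*I*√3/6) + 1/270 = 1001*I*√3/3 + 1/270 = 1/270 + 1001*I*√3/3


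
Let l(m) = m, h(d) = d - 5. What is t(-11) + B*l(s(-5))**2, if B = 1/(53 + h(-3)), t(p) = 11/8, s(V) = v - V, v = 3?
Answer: 1007/360 ≈ 2.7972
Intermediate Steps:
h(d) = -5 + d
s(V) = 3 - V
t(p) = 11/8 (t(p) = 11*(1/8) = 11/8)
B = 1/45 (B = 1/(53 + (-5 - 3)) = 1/(53 - 8) = 1/45 ≈ 0.022222)
t(-11) + B*l(s(-5))**2 = 11/8 + (3 - 1*(-5))**2/45 = 11/8 + (3 + 5)**2/45 = 11/8 + (1/45)*8**2 = 11/8 + (1/45)*64 = 11/8 + 64/45 = 1007/360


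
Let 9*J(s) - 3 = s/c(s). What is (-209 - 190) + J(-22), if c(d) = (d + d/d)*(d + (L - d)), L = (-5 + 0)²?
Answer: -1883678/4725 ≈ -398.66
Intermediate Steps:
L = 25 (L = (-5)² = 25)
c(d) = 25 + 25*d (c(d) = (d + d/d)*(d + (25 - d)) = (d + 1)*25 = (1 + d)*25 = 25 + 25*d)
J(s) = ⅓ + s/(9*(25 + 25*s)) (J(s) = ⅓ + (s/(25 + 25*s))/9 = ⅓ + s/(9*(25 + 25*s)))
(-209 - 190) + J(-22) = (-209 - 190) + (75 + 76*(-22))/(225*(1 - 22)) = -399 + (1/225)*(75 - 1672)/(-21) = -399 + (1/225)*(-1/21)*(-1597) = -399 + 1597/4725 = -1883678/4725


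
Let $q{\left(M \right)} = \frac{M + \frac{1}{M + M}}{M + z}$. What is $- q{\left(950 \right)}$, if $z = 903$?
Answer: $- \frac{1805001}{3520700} \approx -0.51268$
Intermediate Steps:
$q{\left(M \right)} = \frac{M + \frac{1}{2 M}}{903 + M}$ ($q{\left(M \right)} = \frac{M + \frac{1}{M + M}}{M + 903} = \frac{M + \frac{1}{2 M}}{903 + M}$)
$- q{\left(950 \right)} = - \frac{\frac{1}{2} + 950^{2}}{950 \left(903 + 950\right)} = - \frac{\frac{1}{2} + 902500}{950 \cdot 1853} = - \frac{1805001}{950 \cdot 1853 \cdot 2} = \left(-1\right) \frac{1805001}{3520700} = - \frac{1805001}{3520700}$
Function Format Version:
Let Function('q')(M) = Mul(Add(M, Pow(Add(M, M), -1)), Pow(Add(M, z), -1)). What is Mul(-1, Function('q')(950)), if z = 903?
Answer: Rational(-1805001, 3520700) ≈ -0.51268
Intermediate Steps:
Function('q')(M) = Mul(Pow(Add(903, M), -1), Add(M, Mul(Rational(1, 2), Pow(M, -1)))) (Function('q')(M) = Mul(Add(M, Pow(Add(M, M), -1)), Pow(Add(M, 903), -1)) = Mul(Add(M, Pow(Mul(2, M), -1)), Pow(Add(903, M), -1)) = Mul(Add(M, Mul(Rational(1, 2), Pow(M, -1))), Pow(Add(903, M), -1)) = Mul(Pow(Add(903, M), -1), Add(M, Mul(Rational(1, 2), Pow(M, -1)))))
Mul(-1, Function('q')(950)) = Mul(-1, Mul(Pow(950, -1), Pow(Add(903, 950), -1), Add(Rational(1, 2), Pow(950, 2)))) = Mul(-1, Mul(Rational(1, 950), Pow(1853, -1), Add(Rational(1, 2), 902500))) = Mul(-1, Mul(Rational(1, 950), Rational(1, 1853), Rational(1805001, 2))) = Mul(-1, Rational(1805001, 3520700)) = Rational(-1805001, 3520700)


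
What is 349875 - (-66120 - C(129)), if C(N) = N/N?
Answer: 415996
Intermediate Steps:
C(N) = 1
349875 - (-66120 - C(129)) = 349875 - (-66120 - 1*1) = 349875 - (-66120 - 1) = 349875 - 1*(-66121) = 349875 + 66121 = 415996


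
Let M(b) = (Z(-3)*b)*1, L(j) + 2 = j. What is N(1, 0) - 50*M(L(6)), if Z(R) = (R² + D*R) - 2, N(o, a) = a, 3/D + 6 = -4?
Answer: -1580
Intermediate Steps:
D = -3/10 (D = 3/(-6 - 4) = 3/(-10) = 3*(-⅒) = -3/10 ≈ -0.30000)
Z(R) = -2 + R² - 3*R/10 (Z(R) = (R² - 3*R/10) - 2 = -2 + R² - 3*R/10)
L(j) = -2 + j
M(b) = 79*b/10 (M(b) = ((-2 + (-3)² - 3/10*(-3))*b)*1 = ((-2 + 9 + 9/10)*b)*1 = (79*b/10)*1 = 79*b/10)
N(1, 0) - 50*M(L(6)) = 0 - 395*(-2 + 6) = 0 - 395*4 = 0 - 50*158/5 = 0 - 1580 = -1580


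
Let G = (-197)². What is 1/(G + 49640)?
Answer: 1/88449 ≈ 1.1306e-5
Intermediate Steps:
G = 38809
1/(G + 49640) = 1/(38809 + 49640) = 1/88449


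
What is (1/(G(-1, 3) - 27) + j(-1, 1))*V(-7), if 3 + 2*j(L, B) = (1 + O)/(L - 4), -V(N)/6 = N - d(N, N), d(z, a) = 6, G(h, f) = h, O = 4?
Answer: -2223/14 ≈ -158.79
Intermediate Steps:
V(N) = 36 - 6*N (V(N) = -6*(N - 1*6) = -6*(N - 6) = -6*(-6 + N) = 36 - 6*N)
j(L, B) = -3/2 + 5/(2*(-4 + L)) (j(L, B) = -3/2 + ((1 + 4)/(L - 4))/2 = -3/2 + (5/(-4 + L))/2 = -3/2 + 5/(2*(-4 + L)))
(1/(G(-1, 3) - 27) + j(-1, 1))*V(-7) = (1/(-1 - 27) + (17 - 3*(-1))/(2*(-4 - 1)))*(36 - 6*(-7)) = (1/(-28) + (1/2)*(17 + 3)/(-5))*(36 + 42) = (-1/28 + (1/2)*(-1/5)*20)*78 = (-1/28 - 2)*78 = -57/28*78 = -2223/14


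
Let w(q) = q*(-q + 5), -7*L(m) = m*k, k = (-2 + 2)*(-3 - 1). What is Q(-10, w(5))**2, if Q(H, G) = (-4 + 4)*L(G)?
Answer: 0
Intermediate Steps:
k = 0 (k = 0*(-4) = 0)
L(m) = 0 (L(m) = -m*0/7 = -1/7*0 = 0)
w(q) = q*(5 - q)
Q(H, G) = 0 (Q(H, G) = (-4 + 4)*0 = 0*0 = 0)
Q(-10, w(5))**2 = 0**2 = 0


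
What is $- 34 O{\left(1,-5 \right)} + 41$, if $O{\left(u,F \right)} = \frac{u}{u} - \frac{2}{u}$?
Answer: $75$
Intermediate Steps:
$O{\left(u,F \right)} = 1 - \frac{2}{u}$
$- 34 O{\left(1,-5 \right)} + 41 = - 34 \frac{-2 + 1}{1} + 41 = - 34 \cdot 1 \left(-1\right) + 41 = \left(-34\right) \left(-1\right) + 41 = 34 + 41 = 75$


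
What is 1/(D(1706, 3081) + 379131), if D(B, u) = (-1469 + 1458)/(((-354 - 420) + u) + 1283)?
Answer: 3590/1361080279 ≈ 2.6376e-6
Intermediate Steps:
D(B, u) = -11/(509 + u) (D(B, u) = -11/((-774 + u) + 1283) = -11/(509 + u))
1/(D(1706, 3081) + 379131) = 1/(-11/(509 + 3081) + 379131) = 1/(-11/3590 + 379131) = 1/(1361080279/3590) = 3590/1361080279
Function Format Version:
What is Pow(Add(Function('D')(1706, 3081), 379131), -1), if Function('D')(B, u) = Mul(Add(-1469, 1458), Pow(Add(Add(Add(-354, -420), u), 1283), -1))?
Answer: Rational(3590, 1361080279) ≈ 2.6376e-6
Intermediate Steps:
Function('D')(B, u) = Mul(-11, Pow(Add(509, u), -1)) (Function('D')(B, u) = Mul(-11, Pow(Add(Add(-774, u), 1283), -1)) = Mul(-11, Pow(Add(509, u), -1)))
Pow(Add(Function('D')(1706, 3081), 379131), -1) = Pow(Add(Mul(-11, Pow(Add(509, 3081), -1)), 379131), -1) = Pow(Add(Mul(-11, Pow(3590, -1)), 379131), -1) = Pow(Add(Mul(-11, Rational(1, 3590)), 379131), -1) = Pow(Add(Rational(-11, 3590), 379131), -1) = Pow(Rational(1361080279, 3590), -1) = Rational(3590, 1361080279)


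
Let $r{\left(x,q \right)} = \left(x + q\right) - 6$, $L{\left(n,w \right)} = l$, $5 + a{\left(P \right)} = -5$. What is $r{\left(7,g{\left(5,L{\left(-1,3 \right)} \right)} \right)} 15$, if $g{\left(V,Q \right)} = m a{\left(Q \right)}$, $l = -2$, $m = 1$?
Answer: $-135$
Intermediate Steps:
$a{\left(P \right)} = -10$ ($a{\left(P \right)} = -5 - 5 = -10$)
$L{\left(n,w \right)} = -2$
$g{\left(V,Q \right)} = -10$ ($g{\left(V,Q \right)} = 1 \left(-10\right) = -10$)
$r{\left(x,q \right)} = -6 + q + x$ ($r{\left(x,q \right)} = \left(q + x\right) - 6 = -6 + q + x$)
$r{\left(7,g{\left(5,L{\left(-1,3 \right)} \right)} \right)} 15 = \left(-6 - 10 + 7\right) 15 = \left(-9\right) 15 = -135$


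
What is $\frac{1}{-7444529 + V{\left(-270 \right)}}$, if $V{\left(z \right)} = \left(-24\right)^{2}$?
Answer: $- \frac{1}{7443953} \approx -1.3434 \cdot 10^{-7}$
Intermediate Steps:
$V{\left(z \right)} = 576$
$\frac{1}{-7444529 + V{\left(-270 \right)}} = \frac{1}{-7444529 + 576} = \frac{1}{-7443953} = - \frac{1}{7443953}$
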